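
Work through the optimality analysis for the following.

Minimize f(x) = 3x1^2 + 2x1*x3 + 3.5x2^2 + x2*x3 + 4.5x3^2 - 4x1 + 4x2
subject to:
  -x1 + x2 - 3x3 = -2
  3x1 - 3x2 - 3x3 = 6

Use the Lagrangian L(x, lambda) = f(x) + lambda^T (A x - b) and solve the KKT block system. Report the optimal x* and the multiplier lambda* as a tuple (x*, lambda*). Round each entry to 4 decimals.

Form the Lagrangian:
  L(x, lambda) = (1/2) x^T Q x + c^T x + lambda^T (A x - b)
Stationarity (grad_x L = 0): Q x + c + A^T lambda = 0.
Primal feasibility: A x = b.

This gives the KKT block system:
  [ Q   A^T ] [ x     ]   [-c ]
  [ A    0  ] [ lambda ] = [ b ]

Solving the linear system:
  x*      = (1.0769, -0.9231, 0)
  lambda* = (0.9231, -0.5128)
  f(x*)   = -1.5385

x* = (1.0769, -0.9231, 0), lambda* = (0.9231, -0.5128)


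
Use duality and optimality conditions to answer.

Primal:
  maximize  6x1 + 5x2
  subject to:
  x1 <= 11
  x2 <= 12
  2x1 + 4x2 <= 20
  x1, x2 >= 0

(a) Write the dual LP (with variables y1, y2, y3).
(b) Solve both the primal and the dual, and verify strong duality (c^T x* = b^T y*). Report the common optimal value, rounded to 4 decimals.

The standard primal-dual pair for 'max c^T x s.t. A x <= b, x >= 0' is:
  Dual:  min b^T y  s.t.  A^T y >= c,  y >= 0.

So the dual LP is:
  minimize  11y1 + 12y2 + 20y3
  subject to:
    y1 + 2y3 >= 6
    y2 + 4y3 >= 5
    y1, y2, y3 >= 0

Solving the primal: x* = (10, 0).
  primal value c^T x* = 60.
Solving the dual: y* = (0, 0, 3).
  dual value b^T y* = 60.
Strong duality: c^T x* = b^T y*. Confirmed.

60


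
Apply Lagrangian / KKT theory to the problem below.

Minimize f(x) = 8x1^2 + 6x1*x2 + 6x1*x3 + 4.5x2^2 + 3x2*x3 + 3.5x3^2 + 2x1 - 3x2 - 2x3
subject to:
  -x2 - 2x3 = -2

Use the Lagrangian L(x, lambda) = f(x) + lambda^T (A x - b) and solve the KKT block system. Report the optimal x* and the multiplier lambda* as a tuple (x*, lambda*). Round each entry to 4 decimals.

Form the Lagrangian:
  L(x, lambda) = (1/2) x^T Q x + c^T x + lambda^T (A x - b)
Stationarity (grad_x L = 0): Q x + c + A^T lambda = 0.
Primal feasibility: A x = b.

This gives the KKT block system:
  [ Q   A^T ] [ x     ]   [-c ]
  [ A    0  ] [ lambda ] = [ b ]

Solving the linear system:
  x*      = (-0.6043, 0.5565, 0.7217)
  lambda* = (0.5478)
  f(x*)   = -1.613

x* = (-0.6043, 0.5565, 0.7217), lambda* = (0.5478)


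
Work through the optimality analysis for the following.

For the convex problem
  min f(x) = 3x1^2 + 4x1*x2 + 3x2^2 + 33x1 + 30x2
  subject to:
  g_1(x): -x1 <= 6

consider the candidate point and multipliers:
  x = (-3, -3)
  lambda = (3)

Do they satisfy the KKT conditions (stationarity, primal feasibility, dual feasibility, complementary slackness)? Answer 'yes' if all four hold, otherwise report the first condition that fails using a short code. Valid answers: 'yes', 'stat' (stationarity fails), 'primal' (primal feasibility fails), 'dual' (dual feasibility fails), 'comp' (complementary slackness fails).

Gradient of f: grad f(x) = Q x + c = (3, 0)
Constraint values g_i(x) = a_i^T x - b_i:
  g_1((-3, -3)) = -3
Stationarity residual: grad f(x) + sum_i lambda_i a_i = (0, 0)
  -> stationarity OK
Primal feasibility (all g_i <= 0): OK
Dual feasibility (all lambda_i >= 0): OK
Complementary slackness (lambda_i * g_i(x) = 0 for all i): FAILS

Verdict: the first failing condition is complementary_slackness -> comp.

comp


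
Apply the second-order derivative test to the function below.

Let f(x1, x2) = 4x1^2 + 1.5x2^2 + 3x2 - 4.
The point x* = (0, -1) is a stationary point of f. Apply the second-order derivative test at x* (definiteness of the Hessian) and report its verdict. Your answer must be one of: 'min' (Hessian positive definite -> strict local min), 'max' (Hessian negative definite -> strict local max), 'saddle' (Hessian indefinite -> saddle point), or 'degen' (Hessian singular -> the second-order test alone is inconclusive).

Compute the Hessian H = grad^2 f:
  H = [[8, 0], [0, 3]]
Verify stationarity: grad f(x*) = H x* + g = (0, 0).
Eigenvalues of H: 3, 8.
Both eigenvalues > 0, so H is positive definite -> x* is a strict local min.

min


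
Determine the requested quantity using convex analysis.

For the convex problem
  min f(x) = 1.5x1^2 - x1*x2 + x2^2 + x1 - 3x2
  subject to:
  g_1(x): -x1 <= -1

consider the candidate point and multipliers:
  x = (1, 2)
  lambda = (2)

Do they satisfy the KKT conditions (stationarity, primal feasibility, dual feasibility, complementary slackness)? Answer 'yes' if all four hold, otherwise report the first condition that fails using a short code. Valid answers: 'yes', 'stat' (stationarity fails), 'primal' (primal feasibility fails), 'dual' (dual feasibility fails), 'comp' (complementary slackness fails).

Gradient of f: grad f(x) = Q x + c = (2, 0)
Constraint values g_i(x) = a_i^T x - b_i:
  g_1((1, 2)) = 0
Stationarity residual: grad f(x) + sum_i lambda_i a_i = (0, 0)
  -> stationarity OK
Primal feasibility (all g_i <= 0): OK
Dual feasibility (all lambda_i >= 0): OK
Complementary slackness (lambda_i * g_i(x) = 0 for all i): OK

Verdict: yes, KKT holds.

yes


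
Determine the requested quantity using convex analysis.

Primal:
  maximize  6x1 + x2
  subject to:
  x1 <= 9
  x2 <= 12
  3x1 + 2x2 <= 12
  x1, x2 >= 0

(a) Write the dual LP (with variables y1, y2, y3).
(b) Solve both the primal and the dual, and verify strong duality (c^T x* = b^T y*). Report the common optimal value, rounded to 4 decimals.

The standard primal-dual pair for 'max c^T x s.t. A x <= b, x >= 0' is:
  Dual:  min b^T y  s.t.  A^T y >= c,  y >= 0.

So the dual LP is:
  minimize  9y1 + 12y2 + 12y3
  subject to:
    y1 + 3y3 >= 6
    y2 + 2y3 >= 1
    y1, y2, y3 >= 0

Solving the primal: x* = (4, 0).
  primal value c^T x* = 24.
Solving the dual: y* = (0, 0, 2).
  dual value b^T y* = 24.
Strong duality: c^T x* = b^T y*. Confirmed.

24


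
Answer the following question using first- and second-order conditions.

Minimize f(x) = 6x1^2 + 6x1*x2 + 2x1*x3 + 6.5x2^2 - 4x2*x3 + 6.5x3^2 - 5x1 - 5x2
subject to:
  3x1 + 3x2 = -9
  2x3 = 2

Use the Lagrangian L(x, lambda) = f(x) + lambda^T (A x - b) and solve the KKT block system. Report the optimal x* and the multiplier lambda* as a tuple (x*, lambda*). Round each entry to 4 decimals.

Form the Lagrangian:
  L(x, lambda) = (1/2) x^T Q x + c^T x + lambda^T (A x - b)
Stationarity (grad_x L = 0): Q x + c + A^T lambda = 0.
Primal feasibility: A x = b.

This gives the KKT block system:
  [ Q   A^T ] [ x     ]   [-c ]
  [ A    0  ] [ lambda ] = [ b ]

Solving the linear system:
  x*      = (-2.0769, -0.9231, 1)
  lambda* = (11.1538, -6.2692)
  f(x*)   = 63.9615

x* = (-2.0769, -0.9231, 1), lambda* = (11.1538, -6.2692)


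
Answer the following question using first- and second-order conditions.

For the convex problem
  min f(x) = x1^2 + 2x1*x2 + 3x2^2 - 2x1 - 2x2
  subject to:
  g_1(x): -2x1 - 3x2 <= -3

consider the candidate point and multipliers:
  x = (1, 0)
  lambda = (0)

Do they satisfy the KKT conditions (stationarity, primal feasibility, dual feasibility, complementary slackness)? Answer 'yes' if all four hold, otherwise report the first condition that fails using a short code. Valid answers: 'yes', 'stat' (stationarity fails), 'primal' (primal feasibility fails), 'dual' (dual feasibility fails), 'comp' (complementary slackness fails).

Gradient of f: grad f(x) = Q x + c = (0, 0)
Constraint values g_i(x) = a_i^T x - b_i:
  g_1((1, 0)) = 1
Stationarity residual: grad f(x) + sum_i lambda_i a_i = (0, 0)
  -> stationarity OK
Primal feasibility (all g_i <= 0): FAILS
Dual feasibility (all lambda_i >= 0): OK
Complementary slackness (lambda_i * g_i(x) = 0 for all i): OK

Verdict: the first failing condition is primal_feasibility -> primal.

primal


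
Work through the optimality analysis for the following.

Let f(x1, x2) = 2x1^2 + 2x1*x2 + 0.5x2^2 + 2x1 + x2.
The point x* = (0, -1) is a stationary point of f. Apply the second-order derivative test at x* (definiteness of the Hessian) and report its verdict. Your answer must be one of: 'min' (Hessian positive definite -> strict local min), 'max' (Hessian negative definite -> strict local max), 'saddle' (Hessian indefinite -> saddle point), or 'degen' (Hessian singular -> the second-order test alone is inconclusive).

Compute the Hessian H = grad^2 f:
  H = [[4, 2], [2, 1]]
Verify stationarity: grad f(x*) = H x* + g = (0, 0).
Eigenvalues of H: 0, 5.
H has a zero eigenvalue (singular; positive semidefinite but not definite), so H is neither positive definite, negative definite, nor indefinite. The second-order test alone is inconclusive -> degen.
(Indeed, f is constant along the null direction of H through x*, so x* is not a strict local extremum.)

degen


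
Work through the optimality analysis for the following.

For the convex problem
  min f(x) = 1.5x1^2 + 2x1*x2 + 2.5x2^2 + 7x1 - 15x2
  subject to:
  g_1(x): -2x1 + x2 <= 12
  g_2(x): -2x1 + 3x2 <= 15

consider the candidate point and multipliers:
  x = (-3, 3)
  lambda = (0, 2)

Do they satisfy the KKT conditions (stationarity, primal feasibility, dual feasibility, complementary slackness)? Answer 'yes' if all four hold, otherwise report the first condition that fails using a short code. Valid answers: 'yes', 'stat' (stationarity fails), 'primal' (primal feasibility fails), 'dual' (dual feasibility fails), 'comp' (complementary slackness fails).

Gradient of f: grad f(x) = Q x + c = (4, -6)
Constraint values g_i(x) = a_i^T x - b_i:
  g_1((-3, 3)) = -3
  g_2((-3, 3)) = 0
Stationarity residual: grad f(x) + sum_i lambda_i a_i = (0, 0)
  -> stationarity OK
Primal feasibility (all g_i <= 0): OK
Dual feasibility (all lambda_i >= 0): OK
Complementary slackness (lambda_i * g_i(x) = 0 for all i): OK

Verdict: yes, KKT holds.

yes


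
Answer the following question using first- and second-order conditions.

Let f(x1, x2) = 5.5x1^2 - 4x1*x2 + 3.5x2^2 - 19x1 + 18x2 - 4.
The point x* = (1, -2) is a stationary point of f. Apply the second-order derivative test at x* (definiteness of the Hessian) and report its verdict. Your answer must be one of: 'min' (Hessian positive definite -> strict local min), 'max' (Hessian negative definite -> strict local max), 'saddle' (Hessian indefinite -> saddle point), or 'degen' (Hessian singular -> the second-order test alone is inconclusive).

Compute the Hessian H = grad^2 f:
  H = [[11, -4], [-4, 7]]
Verify stationarity: grad f(x*) = H x* + g = (0, 0).
Eigenvalues of H: 4.5279, 13.4721.
Both eigenvalues > 0, so H is positive definite -> x* is a strict local min.

min


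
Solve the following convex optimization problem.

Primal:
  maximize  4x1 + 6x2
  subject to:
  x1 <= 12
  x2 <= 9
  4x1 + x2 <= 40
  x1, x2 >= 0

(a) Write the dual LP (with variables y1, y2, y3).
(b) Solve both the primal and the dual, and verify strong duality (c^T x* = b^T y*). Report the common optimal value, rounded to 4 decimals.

The standard primal-dual pair for 'max c^T x s.t. A x <= b, x >= 0' is:
  Dual:  min b^T y  s.t.  A^T y >= c,  y >= 0.

So the dual LP is:
  minimize  12y1 + 9y2 + 40y3
  subject to:
    y1 + 4y3 >= 4
    y2 + y3 >= 6
    y1, y2, y3 >= 0

Solving the primal: x* = (7.75, 9).
  primal value c^T x* = 85.
Solving the dual: y* = (0, 5, 1).
  dual value b^T y* = 85.
Strong duality: c^T x* = b^T y*. Confirmed.

85


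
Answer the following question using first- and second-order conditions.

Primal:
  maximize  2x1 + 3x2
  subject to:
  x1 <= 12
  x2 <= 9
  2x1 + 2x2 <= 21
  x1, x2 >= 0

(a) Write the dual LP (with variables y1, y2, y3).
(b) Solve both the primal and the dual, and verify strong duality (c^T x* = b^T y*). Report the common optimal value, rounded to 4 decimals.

The standard primal-dual pair for 'max c^T x s.t. A x <= b, x >= 0' is:
  Dual:  min b^T y  s.t.  A^T y >= c,  y >= 0.

So the dual LP is:
  minimize  12y1 + 9y2 + 21y3
  subject to:
    y1 + 2y3 >= 2
    y2 + 2y3 >= 3
    y1, y2, y3 >= 0

Solving the primal: x* = (1.5, 9).
  primal value c^T x* = 30.
Solving the dual: y* = (0, 1, 1).
  dual value b^T y* = 30.
Strong duality: c^T x* = b^T y*. Confirmed.

30


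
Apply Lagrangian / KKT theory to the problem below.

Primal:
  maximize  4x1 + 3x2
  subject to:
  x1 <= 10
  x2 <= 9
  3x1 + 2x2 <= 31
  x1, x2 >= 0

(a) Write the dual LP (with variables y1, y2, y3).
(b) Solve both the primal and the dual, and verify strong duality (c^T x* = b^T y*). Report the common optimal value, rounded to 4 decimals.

The standard primal-dual pair for 'max c^T x s.t. A x <= b, x >= 0' is:
  Dual:  min b^T y  s.t.  A^T y >= c,  y >= 0.

So the dual LP is:
  minimize  10y1 + 9y2 + 31y3
  subject to:
    y1 + 3y3 >= 4
    y2 + 2y3 >= 3
    y1, y2, y3 >= 0

Solving the primal: x* = (4.3333, 9).
  primal value c^T x* = 44.3333.
Solving the dual: y* = (0, 0.3333, 1.3333).
  dual value b^T y* = 44.3333.
Strong duality: c^T x* = b^T y*. Confirmed.

44.3333


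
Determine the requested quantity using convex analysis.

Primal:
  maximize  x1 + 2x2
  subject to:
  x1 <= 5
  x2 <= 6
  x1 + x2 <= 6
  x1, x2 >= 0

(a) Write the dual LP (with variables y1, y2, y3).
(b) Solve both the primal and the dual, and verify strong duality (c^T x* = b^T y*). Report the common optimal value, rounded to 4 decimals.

The standard primal-dual pair for 'max c^T x s.t. A x <= b, x >= 0' is:
  Dual:  min b^T y  s.t.  A^T y >= c,  y >= 0.

So the dual LP is:
  minimize  5y1 + 6y2 + 6y3
  subject to:
    y1 + y3 >= 1
    y2 + y3 >= 2
    y1, y2, y3 >= 0

Solving the primal: x* = (0, 6).
  primal value c^T x* = 12.
Solving the dual: y* = (0, 0, 2).
  dual value b^T y* = 12.
Strong duality: c^T x* = b^T y*. Confirmed.

12


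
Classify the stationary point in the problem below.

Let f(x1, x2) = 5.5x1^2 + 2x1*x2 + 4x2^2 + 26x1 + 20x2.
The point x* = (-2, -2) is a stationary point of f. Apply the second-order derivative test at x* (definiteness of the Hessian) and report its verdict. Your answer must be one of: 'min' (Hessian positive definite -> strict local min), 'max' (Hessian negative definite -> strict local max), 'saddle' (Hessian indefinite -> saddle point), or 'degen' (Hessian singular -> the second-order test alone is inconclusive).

Compute the Hessian H = grad^2 f:
  H = [[11, 2], [2, 8]]
Verify stationarity: grad f(x*) = H x* + g = (0, 0).
Eigenvalues of H: 7, 12.
Both eigenvalues > 0, so H is positive definite -> x* is a strict local min.

min


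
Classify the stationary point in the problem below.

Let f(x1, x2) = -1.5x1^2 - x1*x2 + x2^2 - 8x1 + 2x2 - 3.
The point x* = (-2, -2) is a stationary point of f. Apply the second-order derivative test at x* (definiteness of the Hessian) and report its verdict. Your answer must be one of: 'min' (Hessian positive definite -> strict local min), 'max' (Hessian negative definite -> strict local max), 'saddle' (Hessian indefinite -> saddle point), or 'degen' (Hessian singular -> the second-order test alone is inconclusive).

Compute the Hessian H = grad^2 f:
  H = [[-3, -1], [-1, 2]]
Verify stationarity: grad f(x*) = H x* + g = (0, 0).
Eigenvalues of H: -3.1926, 2.1926.
Eigenvalues have mixed signs, so H is indefinite -> x* is a saddle point.

saddle


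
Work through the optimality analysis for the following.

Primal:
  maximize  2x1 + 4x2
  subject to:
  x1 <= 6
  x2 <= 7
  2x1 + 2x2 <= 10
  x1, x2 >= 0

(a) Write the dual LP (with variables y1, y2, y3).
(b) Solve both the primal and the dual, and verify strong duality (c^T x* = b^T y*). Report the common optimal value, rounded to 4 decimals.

The standard primal-dual pair for 'max c^T x s.t. A x <= b, x >= 0' is:
  Dual:  min b^T y  s.t.  A^T y >= c,  y >= 0.

So the dual LP is:
  minimize  6y1 + 7y2 + 10y3
  subject to:
    y1 + 2y3 >= 2
    y2 + 2y3 >= 4
    y1, y2, y3 >= 0

Solving the primal: x* = (0, 5).
  primal value c^T x* = 20.
Solving the dual: y* = (0, 0, 2).
  dual value b^T y* = 20.
Strong duality: c^T x* = b^T y*. Confirmed.

20


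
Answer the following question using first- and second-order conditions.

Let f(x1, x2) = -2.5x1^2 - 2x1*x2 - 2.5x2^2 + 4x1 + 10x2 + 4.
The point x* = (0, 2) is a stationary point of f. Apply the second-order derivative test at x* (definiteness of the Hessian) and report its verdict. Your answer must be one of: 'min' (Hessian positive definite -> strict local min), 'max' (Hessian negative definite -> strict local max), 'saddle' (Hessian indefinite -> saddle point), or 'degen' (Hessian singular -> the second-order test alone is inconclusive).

Compute the Hessian H = grad^2 f:
  H = [[-5, -2], [-2, -5]]
Verify stationarity: grad f(x*) = H x* + g = (0, 0).
Eigenvalues of H: -7, -3.
Both eigenvalues < 0, so H is negative definite -> x* is a strict local max.

max


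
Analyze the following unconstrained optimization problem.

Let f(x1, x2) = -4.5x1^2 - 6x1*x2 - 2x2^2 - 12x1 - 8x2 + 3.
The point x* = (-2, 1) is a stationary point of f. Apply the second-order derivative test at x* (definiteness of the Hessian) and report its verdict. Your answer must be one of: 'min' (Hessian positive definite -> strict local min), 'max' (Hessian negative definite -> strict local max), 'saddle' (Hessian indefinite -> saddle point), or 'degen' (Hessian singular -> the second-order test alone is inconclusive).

Compute the Hessian H = grad^2 f:
  H = [[-9, -6], [-6, -4]]
Verify stationarity: grad f(x*) = H x* + g = (0, 0).
Eigenvalues of H: -13, 0.
H has a zero eigenvalue (singular; negative semidefinite but not definite), so H is neither positive definite, negative definite, nor indefinite. The second-order test alone is inconclusive -> degen.
(Indeed, f is constant along the null direction of H through x*, so x* is not a strict local extremum.)

degen


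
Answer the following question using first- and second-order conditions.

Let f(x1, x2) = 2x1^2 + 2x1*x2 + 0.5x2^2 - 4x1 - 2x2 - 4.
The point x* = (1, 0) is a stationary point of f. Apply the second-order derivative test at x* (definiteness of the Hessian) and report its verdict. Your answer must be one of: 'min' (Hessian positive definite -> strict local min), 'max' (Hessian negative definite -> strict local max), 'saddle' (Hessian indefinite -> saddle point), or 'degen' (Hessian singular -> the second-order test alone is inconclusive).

Compute the Hessian H = grad^2 f:
  H = [[4, 2], [2, 1]]
Verify stationarity: grad f(x*) = H x* + g = (0, 0).
Eigenvalues of H: 0, 5.
H has a zero eigenvalue (singular; positive semidefinite but not definite), so H is neither positive definite, negative definite, nor indefinite. The second-order test alone is inconclusive -> degen.
(Indeed, f is constant along the null direction of H through x*, so x* is not a strict local extremum.)

degen


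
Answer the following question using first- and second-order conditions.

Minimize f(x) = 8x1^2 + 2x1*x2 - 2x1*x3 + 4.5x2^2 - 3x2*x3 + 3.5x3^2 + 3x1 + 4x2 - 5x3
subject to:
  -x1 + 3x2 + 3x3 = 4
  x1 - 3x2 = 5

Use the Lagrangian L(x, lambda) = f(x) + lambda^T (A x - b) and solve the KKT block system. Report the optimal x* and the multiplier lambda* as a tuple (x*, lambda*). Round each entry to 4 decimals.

Form the Lagrangian:
  L(x, lambda) = (1/2) x^T Q x + c^T x + lambda^T (A x - b)
Stationarity (grad_x L = 0): Q x + c + A^T lambda = 0.
Primal feasibility: A x = b.

This gives the KKT block system:
  [ Q   A^T ] [ x     ]   [-c ]
  [ A    0  ] [ lambda ] = [ b ]

Solving the linear system:
  x*      = (0.7091, -1.4303, 3)
  lambda* = (-6.2909, -11.7758)
  f(x*)   = 32.7242

x* = (0.7091, -1.4303, 3), lambda* = (-6.2909, -11.7758)


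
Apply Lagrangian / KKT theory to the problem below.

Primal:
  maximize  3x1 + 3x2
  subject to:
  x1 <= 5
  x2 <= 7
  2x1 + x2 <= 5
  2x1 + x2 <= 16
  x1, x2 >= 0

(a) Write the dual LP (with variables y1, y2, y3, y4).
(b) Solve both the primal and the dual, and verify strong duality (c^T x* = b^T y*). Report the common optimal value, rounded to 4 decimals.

The standard primal-dual pair for 'max c^T x s.t. A x <= b, x >= 0' is:
  Dual:  min b^T y  s.t.  A^T y >= c,  y >= 0.

So the dual LP is:
  minimize  5y1 + 7y2 + 5y3 + 16y4
  subject to:
    y1 + 2y3 + 2y4 >= 3
    y2 + y3 + y4 >= 3
    y1, y2, y3, y4 >= 0

Solving the primal: x* = (0, 5).
  primal value c^T x* = 15.
Solving the dual: y* = (0, 0, 3, 0).
  dual value b^T y* = 15.
Strong duality: c^T x* = b^T y*. Confirmed.

15


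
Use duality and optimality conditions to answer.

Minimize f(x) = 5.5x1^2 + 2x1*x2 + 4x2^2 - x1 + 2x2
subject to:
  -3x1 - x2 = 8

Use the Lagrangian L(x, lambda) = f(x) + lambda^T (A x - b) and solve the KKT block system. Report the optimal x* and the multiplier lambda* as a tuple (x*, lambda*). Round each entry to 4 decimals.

Form the Lagrangian:
  L(x, lambda) = (1/2) x^T Q x + c^T x + lambda^T (A x - b)
Stationarity (grad_x L = 0): Q x + c + A^T lambda = 0.
Primal feasibility: A x = b.

This gives the KKT block system:
  [ Q   A^T ] [ x     ]   [-c ]
  [ A    0  ] [ lambda ] = [ b ]

Solving the linear system:
  x*      = (-2.3803, -0.8592)
  lambda* = (-9.6338)
  f(x*)   = 38.8662

x* = (-2.3803, -0.8592), lambda* = (-9.6338)


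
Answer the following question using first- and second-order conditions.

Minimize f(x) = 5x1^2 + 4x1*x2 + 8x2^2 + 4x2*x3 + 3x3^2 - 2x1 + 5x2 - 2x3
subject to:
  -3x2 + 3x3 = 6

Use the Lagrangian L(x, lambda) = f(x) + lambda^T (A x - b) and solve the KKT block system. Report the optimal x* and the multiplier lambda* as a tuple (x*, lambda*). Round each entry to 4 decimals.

Form the Lagrangian:
  L(x, lambda) = (1/2) x^T Q x + c^T x + lambda^T (A x - b)
Stationarity (grad_x L = 0): Q x + c + A^T lambda = 0.
Primal feasibility: A x = b.

This gives the KKT block system:
  [ Q   A^T ] [ x     ]   [-c ]
  [ A    0  ] [ lambda ] = [ b ]

Solving the linear system:
  x*      = (0.5352, -0.838, 1.162)
  lambda* = (-0.5399)
  f(x*)   = -2.1725

x* = (0.5352, -0.838, 1.162), lambda* = (-0.5399)


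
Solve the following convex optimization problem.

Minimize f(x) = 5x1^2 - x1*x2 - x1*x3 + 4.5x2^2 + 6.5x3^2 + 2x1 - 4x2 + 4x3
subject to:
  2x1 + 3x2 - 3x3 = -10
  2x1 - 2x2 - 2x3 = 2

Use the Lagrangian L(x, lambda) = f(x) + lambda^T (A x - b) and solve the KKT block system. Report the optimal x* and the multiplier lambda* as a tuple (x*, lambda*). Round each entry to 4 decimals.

Form the Lagrangian:
  L(x, lambda) = (1/2) x^T Q x + c^T x + lambda^T (A x - b)
Stationarity (grad_x L = 0): Q x + c + A^T lambda = 0.
Primal feasibility: A x = b.

This gives the KKT block system:
  [ Q   A^T ] [ x     ]   [-c ]
  [ A    0  ] [ lambda ] = [ b ]

Solving the linear system:
  x*      = (-0.8714, -2.3119, 0.4405)
  lambda* = (5.7556, -3.3344)
  f(x*)   = 36.746

x* = (-0.8714, -2.3119, 0.4405), lambda* = (5.7556, -3.3344)


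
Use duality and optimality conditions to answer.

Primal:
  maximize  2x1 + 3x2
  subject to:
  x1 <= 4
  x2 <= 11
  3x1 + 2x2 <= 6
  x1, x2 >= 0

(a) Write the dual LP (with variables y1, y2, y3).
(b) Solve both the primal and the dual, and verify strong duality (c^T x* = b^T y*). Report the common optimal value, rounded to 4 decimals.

The standard primal-dual pair for 'max c^T x s.t. A x <= b, x >= 0' is:
  Dual:  min b^T y  s.t.  A^T y >= c,  y >= 0.

So the dual LP is:
  minimize  4y1 + 11y2 + 6y3
  subject to:
    y1 + 3y3 >= 2
    y2 + 2y3 >= 3
    y1, y2, y3 >= 0

Solving the primal: x* = (0, 3).
  primal value c^T x* = 9.
Solving the dual: y* = (0, 0, 1.5).
  dual value b^T y* = 9.
Strong duality: c^T x* = b^T y*. Confirmed.

9


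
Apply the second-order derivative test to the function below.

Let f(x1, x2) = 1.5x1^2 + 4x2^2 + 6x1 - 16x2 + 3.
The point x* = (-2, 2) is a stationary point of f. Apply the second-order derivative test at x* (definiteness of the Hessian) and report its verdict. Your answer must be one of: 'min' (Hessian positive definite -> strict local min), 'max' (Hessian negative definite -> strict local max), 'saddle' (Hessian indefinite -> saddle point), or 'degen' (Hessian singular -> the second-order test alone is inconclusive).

Compute the Hessian H = grad^2 f:
  H = [[3, 0], [0, 8]]
Verify stationarity: grad f(x*) = H x* + g = (0, 0).
Eigenvalues of H: 3, 8.
Both eigenvalues > 0, so H is positive definite -> x* is a strict local min.

min


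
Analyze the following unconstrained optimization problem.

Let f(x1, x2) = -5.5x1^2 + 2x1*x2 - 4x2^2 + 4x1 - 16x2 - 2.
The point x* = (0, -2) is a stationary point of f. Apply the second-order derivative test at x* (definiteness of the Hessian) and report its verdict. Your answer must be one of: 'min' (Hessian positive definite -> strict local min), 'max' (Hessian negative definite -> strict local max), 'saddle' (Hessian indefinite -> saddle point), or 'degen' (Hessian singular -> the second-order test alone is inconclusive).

Compute the Hessian H = grad^2 f:
  H = [[-11, 2], [2, -8]]
Verify stationarity: grad f(x*) = H x* + g = (0, 0).
Eigenvalues of H: -12, -7.
Both eigenvalues < 0, so H is negative definite -> x* is a strict local max.

max


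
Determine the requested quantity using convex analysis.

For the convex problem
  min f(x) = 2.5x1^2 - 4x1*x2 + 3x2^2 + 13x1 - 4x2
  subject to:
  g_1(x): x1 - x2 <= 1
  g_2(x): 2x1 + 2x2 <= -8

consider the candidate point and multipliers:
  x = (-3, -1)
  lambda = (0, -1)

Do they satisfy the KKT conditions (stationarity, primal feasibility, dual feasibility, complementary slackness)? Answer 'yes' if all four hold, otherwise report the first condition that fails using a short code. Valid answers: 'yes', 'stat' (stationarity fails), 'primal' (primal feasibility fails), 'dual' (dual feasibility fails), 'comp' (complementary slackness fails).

Gradient of f: grad f(x) = Q x + c = (2, 2)
Constraint values g_i(x) = a_i^T x - b_i:
  g_1((-3, -1)) = -3
  g_2((-3, -1)) = 0
Stationarity residual: grad f(x) + sum_i lambda_i a_i = (0, 0)
  -> stationarity OK
Primal feasibility (all g_i <= 0): OK
Dual feasibility (all lambda_i >= 0): FAILS
Complementary slackness (lambda_i * g_i(x) = 0 for all i): OK

Verdict: the first failing condition is dual_feasibility -> dual.

dual


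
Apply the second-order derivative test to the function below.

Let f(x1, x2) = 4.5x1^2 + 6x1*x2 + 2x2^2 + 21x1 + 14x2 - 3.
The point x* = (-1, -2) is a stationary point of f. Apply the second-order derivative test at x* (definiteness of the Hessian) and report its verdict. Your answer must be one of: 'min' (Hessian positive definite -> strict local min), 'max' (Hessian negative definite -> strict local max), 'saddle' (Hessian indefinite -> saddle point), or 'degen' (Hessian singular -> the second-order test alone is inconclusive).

Compute the Hessian H = grad^2 f:
  H = [[9, 6], [6, 4]]
Verify stationarity: grad f(x*) = H x* + g = (0, 0).
Eigenvalues of H: 0, 13.
H has a zero eigenvalue (singular; positive semidefinite but not definite), so H is neither positive definite, negative definite, nor indefinite. The second-order test alone is inconclusive -> degen.
(Indeed, f is constant along the null direction of H through x*, so x* is not a strict local extremum.)

degen


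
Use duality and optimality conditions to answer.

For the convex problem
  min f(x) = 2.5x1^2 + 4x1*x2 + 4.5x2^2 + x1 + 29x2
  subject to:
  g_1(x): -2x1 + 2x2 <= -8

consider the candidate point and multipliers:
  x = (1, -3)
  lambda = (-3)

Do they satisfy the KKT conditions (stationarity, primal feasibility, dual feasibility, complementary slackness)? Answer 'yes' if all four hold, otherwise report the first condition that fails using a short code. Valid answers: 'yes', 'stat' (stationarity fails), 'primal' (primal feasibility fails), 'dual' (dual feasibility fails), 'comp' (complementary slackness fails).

Gradient of f: grad f(x) = Q x + c = (-6, 6)
Constraint values g_i(x) = a_i^T x - b_i:
  g_1((1, -3)) = 0
Stationarity residual: grad f(x) + sum_i lambda_i a_i = (0, 0)
  -> stationarity OK
Primal feasibility (all g_i <= 0): OK
Dual feasibility (all lambda_i >= 0): FAILS
Complementary slackness (lambda_i * g_i(x) = 0 for all i): OK

Verdict: the first failing condition is dual_feasibility -> dual.

dual


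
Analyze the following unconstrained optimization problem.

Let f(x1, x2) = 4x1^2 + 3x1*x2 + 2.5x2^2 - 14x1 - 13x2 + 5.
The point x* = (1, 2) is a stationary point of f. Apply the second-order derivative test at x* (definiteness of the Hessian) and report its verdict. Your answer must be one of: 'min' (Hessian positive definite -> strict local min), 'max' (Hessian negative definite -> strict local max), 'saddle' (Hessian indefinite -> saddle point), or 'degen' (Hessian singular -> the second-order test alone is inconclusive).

Compute the Hessian H = grad^2 f:
  H = [[8, 3], [3, 5]]
Verify stationarity: grad f(x*) = H x* + g = (0, 0).
Eigenvalues of H: 3.1459, 9.8541.
Both eigenvalues > 0, so H is positive definite -> x* is a strict local min.

min


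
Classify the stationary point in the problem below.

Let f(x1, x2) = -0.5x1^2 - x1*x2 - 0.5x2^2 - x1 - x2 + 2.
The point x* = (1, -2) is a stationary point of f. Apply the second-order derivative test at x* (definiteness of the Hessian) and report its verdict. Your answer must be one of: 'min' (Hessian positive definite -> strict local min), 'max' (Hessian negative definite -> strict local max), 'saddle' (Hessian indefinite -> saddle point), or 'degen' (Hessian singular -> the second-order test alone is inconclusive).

Compute the Hessian H = grad^2 f:
  H = [[-1, -1], [-1, -1]]
Verify stationarity: grad f(x*) = H x* + g = (0, 0).
Eigenvalues of H: -2, 0.
H has a zero eigenvalue (singular; negative semidefinite but not definite), so H is neither positive definite, negative definite, nor indefinite. The second-order test alone is inconclusive -> degen.
(Indeed, f is constant along the null direction of H through x*, so x* is not a strict local extremum.)

degen


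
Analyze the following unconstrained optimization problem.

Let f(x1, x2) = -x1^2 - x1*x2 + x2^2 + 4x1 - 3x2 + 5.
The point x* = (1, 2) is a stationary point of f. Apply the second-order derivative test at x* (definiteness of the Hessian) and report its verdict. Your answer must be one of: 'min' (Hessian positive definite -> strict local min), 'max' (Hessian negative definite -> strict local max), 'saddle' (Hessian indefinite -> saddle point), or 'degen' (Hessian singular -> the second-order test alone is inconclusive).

Compute the Hessian H = grad^2 f:
  H = [[-2, -1], [-1, 2]]
Verify stationarity: grad f(x*) = H x* + g = (0, 0).
Eigenvalues of H: -2.2361, 2.2361.
Eigenvalues have mixed signs, so H is indefinite -> x* is a saddle point.

saddle


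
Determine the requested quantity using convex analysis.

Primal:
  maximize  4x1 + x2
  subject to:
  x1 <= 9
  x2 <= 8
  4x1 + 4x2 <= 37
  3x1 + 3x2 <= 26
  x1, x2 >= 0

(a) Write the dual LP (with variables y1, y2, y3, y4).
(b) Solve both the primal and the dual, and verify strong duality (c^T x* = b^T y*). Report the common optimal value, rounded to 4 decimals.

The standard primal-dual pair for 'max c^T x s.t. A x <= b, x >= 0' is:
  Dual:  min b^T y  s.t.  A^T y >= c,  y >= 0.

So the dual LP is:
  minimize  9y1 + 8y2 + 37y3 + 26y4
  subject to:
    y1 + 4y3 + 3y4 >= 4
    y2 + 4y3 + 3y4 >= 1
    y1, y2, y3, y4 >= 0

Solving the primal: x* = (8.6667, 0).
  primal value c^T x* = 34.6667.
Solving the dual: y* = (0, 0, 0, 1.3333).
  dual value b^T y* = 34.6667.
Strong duality: c^T x* = b^T y*. Confirmed.

34.6667


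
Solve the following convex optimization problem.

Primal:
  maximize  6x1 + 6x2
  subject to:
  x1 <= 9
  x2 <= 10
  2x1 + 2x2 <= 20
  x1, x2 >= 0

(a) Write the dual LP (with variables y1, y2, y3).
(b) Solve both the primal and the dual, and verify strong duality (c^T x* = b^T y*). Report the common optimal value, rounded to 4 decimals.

The standard primal-dual pair for 'max c^T x s.t. A x <= b, x >= 0' is:
  Dual:  min b^T y  s.t.  A^T y >= c,  y >= 0.

So the dual LP is:
  minimize  9y1 + 10y2 + 20y3
  subject to:
    y1 + 2y3 >= 6
    y2 + 2y3 >= 6
    y1, y2, y3 >= 0

Solving the primal: x* = (0, 10).
  primal value c^T x* = 60.
Solving the dual: y* = (0, 0, 3).
  dual value b^T y* = 60.
Strong duality: c^T x* = b^T y*. Confirmed.

60


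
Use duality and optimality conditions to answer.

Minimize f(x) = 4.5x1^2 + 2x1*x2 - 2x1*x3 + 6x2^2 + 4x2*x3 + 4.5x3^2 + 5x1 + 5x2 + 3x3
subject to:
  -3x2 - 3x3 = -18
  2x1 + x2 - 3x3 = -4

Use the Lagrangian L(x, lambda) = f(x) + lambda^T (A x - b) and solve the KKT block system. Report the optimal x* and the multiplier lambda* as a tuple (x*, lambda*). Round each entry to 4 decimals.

Form the Lagrangian:
  L(x, lambda) = (1/2) x^T Q x + c^T x + lambda^T (A x - b)
Stationarity (grad_x L = 0): Q x + c + A^T lambda = 0.
Primal feasibility: A x = b.

This gives the KKT block system:
  [ Q   A^T ] [ x     ]   [-c ]
  [ A    0  ] [ lambda ] = [ b ]

Solving the linear system:
  x*      = (0.2121, 3.3939, 2.6061)
  lambda* = (17.4444, -4.2424)
  f(x*)   = 161.4394

x* = (0.2121, 3.3939, 2.6061), lambda* = (17.4444, -4.2424)


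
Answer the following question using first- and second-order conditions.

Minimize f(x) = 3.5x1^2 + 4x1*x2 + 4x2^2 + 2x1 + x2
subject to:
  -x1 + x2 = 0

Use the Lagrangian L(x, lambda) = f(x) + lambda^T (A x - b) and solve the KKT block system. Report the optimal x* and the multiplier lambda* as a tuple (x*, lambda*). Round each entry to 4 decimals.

Form the Lagrangian:
  L(x, lambda) = (1/2) x^T Q x + c^T x + lambda^T (A x - b)
Stationarity (grad_x L = 0): Q x + c + A^T lambda = 0.
Primal feasibility: A x = b.

This gives the KKT block system:
  [ Q   A^T ] [ x     ]   [-c ]
  [ A    0  ] [ lambda ] = [ b ]

Solving the linear system:
  x*      = (-0.1304, -0.1304)
  lambda* = (0.5652)
  f(x*)   = -0.1957

x* = (-0.1304, -0.1304), lambda* = (0.5652)


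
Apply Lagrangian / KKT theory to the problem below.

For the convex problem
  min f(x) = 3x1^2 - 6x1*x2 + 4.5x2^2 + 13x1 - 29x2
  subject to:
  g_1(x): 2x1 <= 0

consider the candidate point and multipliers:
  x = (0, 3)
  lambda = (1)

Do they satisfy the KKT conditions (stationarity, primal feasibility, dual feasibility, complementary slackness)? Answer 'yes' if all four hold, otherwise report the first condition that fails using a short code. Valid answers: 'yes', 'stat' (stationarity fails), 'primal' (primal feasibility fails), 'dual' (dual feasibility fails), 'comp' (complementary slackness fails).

Gradient of f: grad f(x) = Q x + c = (-5, -2)
Constraint values g_i(x) = a_i^T x - b_i:
  g_1((0, 3)) = 0
Stationarity residual: grad f(x) + sum_i lambda_i a_i = (-3, -2)
  -> stationarity FAILS
Primal feasibility (all g_i <= 0): OK
Dual feasibility (all lambda_i >= 0): OK
Complementary slackness (lambda_i * g_i(x) = 0 for all i): OK

Verdict: the first failing condition is stationarity -> stat.

stat


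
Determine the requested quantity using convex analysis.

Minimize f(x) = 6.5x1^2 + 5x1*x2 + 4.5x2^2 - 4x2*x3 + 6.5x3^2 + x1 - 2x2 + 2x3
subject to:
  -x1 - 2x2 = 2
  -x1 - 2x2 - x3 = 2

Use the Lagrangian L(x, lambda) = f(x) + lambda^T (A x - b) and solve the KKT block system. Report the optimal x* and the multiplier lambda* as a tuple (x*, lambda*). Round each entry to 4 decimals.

Form the Lagrangian:
  L(x, lambda) = (1/2) x^T Q x + c^T x + lambda^T (A x - b)
Stationarity (grad_x L = 0): Q x + c + A^T lambda = 0.
Primal feasibility: A x = b.

This gives the KKT block system:
  [ Q   A^T ] [ x     ]   [-c ]
  [ A    0  ] [ lambda ] = [ b ]

Solving the linear system:
  x*      = (-0.1463, -0.9268, 0)
  lambda* = (-11.2439, 5.7073)
  f(x*)   = 6.3902

x* = (-0.1463, -0.9268, 0), lambda* = (-11.2439, 5.7073)


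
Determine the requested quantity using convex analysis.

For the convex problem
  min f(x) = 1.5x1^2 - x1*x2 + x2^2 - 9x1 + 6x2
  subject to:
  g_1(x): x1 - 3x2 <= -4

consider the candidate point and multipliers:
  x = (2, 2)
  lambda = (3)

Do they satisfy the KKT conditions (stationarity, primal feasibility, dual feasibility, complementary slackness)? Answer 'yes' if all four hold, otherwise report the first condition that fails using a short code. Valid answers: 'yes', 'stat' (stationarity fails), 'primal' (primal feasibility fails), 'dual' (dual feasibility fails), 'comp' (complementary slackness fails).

Gradient of f: grad f(x) = Q x + c = (-5, 8)
Constraint values g_i(x) = a_i^T x - b_i:
  g_1((2, 2)) = 0
Stationarity residual: grad f(x) + sum_i lambda_i a_i = (-2, -1)
  -> stationarity FAILS
Primal feasibility (all g_i <= 0): OK
Dual feasibility (all lambda_i >= 0): OK
Complementary slackness (lambda_i * g_i(x) = 0 for all i): OK

Verdict: the first failing condition is stationarity -> stat.

stat


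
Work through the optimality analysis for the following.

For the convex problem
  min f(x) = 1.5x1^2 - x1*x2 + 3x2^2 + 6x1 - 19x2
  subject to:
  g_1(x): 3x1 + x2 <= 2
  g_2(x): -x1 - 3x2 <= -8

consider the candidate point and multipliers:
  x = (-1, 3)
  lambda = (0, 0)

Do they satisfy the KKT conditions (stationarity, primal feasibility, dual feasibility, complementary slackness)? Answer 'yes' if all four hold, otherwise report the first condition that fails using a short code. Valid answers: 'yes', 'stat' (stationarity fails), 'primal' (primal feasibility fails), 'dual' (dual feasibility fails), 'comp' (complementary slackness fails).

Gradient of f: grad f(x) = Q x + c = (0, 0)
Constraint values g_i(x) = a_i^T x - b_i:
  g_1((-1, 3)) = -2
  g_2((-1, 3)) = 0
Stationarity residual: grad f(x) + sum_i lambda_i a_i = (0, 0)
  -> stationarity OK
Primal feasibility (all g_i <= 0): OK
Dual feasibility (all lambda_i >= 0): OK
Complementary slackness (lambda_i * g_i(x) = 0 for all i): OK

Verdict: yes, KKT holds.

yes


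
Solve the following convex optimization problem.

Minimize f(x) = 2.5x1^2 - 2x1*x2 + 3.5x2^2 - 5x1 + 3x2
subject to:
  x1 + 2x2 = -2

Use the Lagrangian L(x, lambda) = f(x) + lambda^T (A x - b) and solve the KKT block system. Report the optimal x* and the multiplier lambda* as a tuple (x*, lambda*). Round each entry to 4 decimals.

Form the Lagrangian:
  L(x, lambda) = (1/2) x^T Q x + c^T x + lambda^T (A x - b)
Stationarity (grad_x L = 0): Q x + c + A^T lambda = 0.
Primal feasibility: A x = b.

This gives the KKT block system:
  [ Q   A^T ] [ x     ]   [-c ]
  [ A    0  ] [ lambda ] = [ b ]

Solving the linear system:
  x*      = (0.1143, -1.0571)
  lambda* = (2.3143)
  f(x*)   = 0.4429

x* = (0.1143, -1.0571), lambda* = (2.3143)


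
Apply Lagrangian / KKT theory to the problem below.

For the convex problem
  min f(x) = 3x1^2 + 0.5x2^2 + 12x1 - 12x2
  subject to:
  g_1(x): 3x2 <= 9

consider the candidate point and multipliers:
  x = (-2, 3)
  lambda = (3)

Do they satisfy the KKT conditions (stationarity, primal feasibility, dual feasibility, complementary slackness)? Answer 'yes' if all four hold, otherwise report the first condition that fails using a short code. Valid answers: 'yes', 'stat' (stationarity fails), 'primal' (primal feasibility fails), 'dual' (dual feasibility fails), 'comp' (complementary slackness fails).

Gradient of f: grad f(x) = Q x + c = (0, -9)
Constraint values g_i(x) = a_i^T x - b_i:
  g_1((-2, 3)) = 0
Stationarity residual: grad f(x) + sum_i lambda_i a_i = (0, 0)
  -> stationarity OK
Primal feasibility (all g_i <= 0): OK
Dual feasibility (all lambda_i >= 0): OK
Complementary slackness (lambda_i * g_i(x) = 0 for all i): OK

Verdict: yes, KKT holds.

yes


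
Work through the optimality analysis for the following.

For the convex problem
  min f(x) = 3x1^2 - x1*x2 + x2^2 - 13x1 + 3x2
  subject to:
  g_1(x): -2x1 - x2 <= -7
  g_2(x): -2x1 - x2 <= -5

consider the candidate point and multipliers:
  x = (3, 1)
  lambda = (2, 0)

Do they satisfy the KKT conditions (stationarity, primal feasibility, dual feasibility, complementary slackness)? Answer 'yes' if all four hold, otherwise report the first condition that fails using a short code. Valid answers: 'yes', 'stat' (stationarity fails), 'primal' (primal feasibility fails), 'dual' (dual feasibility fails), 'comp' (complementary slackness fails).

Gradient of f: grad f(x) = Q x + c = (4, 2)
Constraint values g_i(x) = a_i^T x - b_i:
  g_1((3, 1)) = 0
  g_2((3, 1)) = -2
Stationarity residual: grad f(x) + sum_i lambda_i a_i = (0, 0)
  -> stationarity OK
Primal feasibility (all g_i <= 0): OK
Dual feasibility (all lambda_i >= 0): OK
Complementary slackness (lambda_i * g_i(x) = 0 for all i): OK

Verdict: yes, KKT holds.

yes
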